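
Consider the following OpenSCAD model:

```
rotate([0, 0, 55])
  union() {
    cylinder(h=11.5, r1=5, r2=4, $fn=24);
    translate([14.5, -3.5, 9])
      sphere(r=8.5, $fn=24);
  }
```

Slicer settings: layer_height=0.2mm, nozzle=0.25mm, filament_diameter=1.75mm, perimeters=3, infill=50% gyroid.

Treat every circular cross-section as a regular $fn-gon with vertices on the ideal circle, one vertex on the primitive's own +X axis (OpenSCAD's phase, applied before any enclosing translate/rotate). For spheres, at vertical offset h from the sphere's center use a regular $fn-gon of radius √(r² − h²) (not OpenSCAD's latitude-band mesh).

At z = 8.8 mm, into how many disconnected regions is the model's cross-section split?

2

At z = 8.8 mm: the cone: at t=0.765 of its height the radius interpolates to r₁+(r₂−r₁)t = 4.235, giving a regular 24-gon of that circumradius; the r=8.5 sphere at (14.5, -3.5) slices to a regular 24-gon of circumradius 8.498 (√(r²−h²) with h=0.2 from center); Taking the union: the 2 present regions are separate (no shared area or edge), so areas and boundary lengths simply add and each stays a separate island — 2 connected regions; (rotated 55° about Z; rotation is an isometry so areas/perimeters/island counts are preserved). The result has 2 disconnected regions.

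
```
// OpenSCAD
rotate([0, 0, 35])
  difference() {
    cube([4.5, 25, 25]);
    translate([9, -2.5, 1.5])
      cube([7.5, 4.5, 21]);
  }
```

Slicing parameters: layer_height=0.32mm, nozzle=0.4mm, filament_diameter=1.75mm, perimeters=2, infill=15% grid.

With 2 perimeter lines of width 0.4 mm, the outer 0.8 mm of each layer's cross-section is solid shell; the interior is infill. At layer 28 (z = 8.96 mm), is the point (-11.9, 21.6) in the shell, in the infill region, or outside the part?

shell

At z = 8.96 mm: the 4.5×25 cube contributes its full rectangle; the 7.5×4.5 cube at (9, -2.5) contributes its full rectangle; Subtracting the remaining from the first: starting from the 4.5×25 cube, the 7.5×4.5 cube at (9, -2.5) misses the remaining region (no effect) — 1 connected region; (whole slice rotated 35° about Z — lengths, areas and connectivity unchanged). Overall, the cross-section is a single solid region. Undo the 35° rotation: the query point maps to (2.641, 24.519) in the un-rotated model frame. The nearest boundary edge runs (0.00, 25.00)→(4.50, 25.00); distance from the point to it = 0.48 mm. The point is inside the cross-section, 0.48 mm from the nearest boundary — within the 0.8 mm shell band (2 × 0.4).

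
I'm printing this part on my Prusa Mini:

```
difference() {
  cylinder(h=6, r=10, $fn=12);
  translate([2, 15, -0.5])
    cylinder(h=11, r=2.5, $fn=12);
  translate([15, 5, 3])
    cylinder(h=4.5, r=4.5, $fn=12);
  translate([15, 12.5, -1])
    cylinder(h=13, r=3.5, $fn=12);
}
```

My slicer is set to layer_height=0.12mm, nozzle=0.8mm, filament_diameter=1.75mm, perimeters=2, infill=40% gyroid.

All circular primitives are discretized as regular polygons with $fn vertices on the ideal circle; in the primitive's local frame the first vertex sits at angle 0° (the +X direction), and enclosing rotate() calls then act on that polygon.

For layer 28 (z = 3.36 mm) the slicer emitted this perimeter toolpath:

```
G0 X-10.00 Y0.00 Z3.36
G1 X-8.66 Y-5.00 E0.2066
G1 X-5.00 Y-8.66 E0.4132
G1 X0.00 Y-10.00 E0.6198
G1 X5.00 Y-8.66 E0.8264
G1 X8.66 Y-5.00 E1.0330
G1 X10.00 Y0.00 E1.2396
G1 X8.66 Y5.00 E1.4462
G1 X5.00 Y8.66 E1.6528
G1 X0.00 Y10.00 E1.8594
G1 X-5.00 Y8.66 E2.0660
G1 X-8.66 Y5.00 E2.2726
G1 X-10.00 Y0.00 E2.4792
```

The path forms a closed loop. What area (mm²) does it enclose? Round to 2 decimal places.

Apply the shoelace formula to the sequence of (X, Y) vertices; enclosed area = 299.99 mm².

299.99 mm²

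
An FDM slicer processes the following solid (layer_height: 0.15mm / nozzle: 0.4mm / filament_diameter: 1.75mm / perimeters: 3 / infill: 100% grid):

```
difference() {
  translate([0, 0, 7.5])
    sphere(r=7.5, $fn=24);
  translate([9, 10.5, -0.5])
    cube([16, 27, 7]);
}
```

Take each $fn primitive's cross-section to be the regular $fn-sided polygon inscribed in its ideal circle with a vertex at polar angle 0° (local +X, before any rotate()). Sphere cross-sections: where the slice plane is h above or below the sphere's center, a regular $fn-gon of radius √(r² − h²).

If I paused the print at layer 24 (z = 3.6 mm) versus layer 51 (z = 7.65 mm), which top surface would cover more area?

Layer 24 (z = 3.6): the sphere: section is a regular 24-gon, circumradius = √(r²−h²) = √(7.5²−3.9²) = 6.406 (area = (24/2)·6.406²·sin(360°/24) = 127.46 mm²); the cube at (9, 10.5) is present — its section is the full 16×27 rectangle (area 432.00 mm²); Taking the first minus the rest: starting from the r=7.5 sphere (127.46 mm²), the 16×27 cube at (9, 10.5) misses the remaining region (no effect) — area = 127.46 mm². So its area = 127.46 mm². Layer 51 (z = 7.65): the r=7.5 sphere slices to a regular 24-gon of circumradius 7.498 (√(r²−h²) with h=0.15 from center) (area = (24/2)·7.498²·sin(360°/24) = 174.63 mm²); the cube at (9, 10.5) is not intersected at this z (z outside [-0.5, 6.5]); Taking the first minus the rest: none of the subtracted shapes is present at this height, so the r=7.5 sphere is unchanged — area = 174.63 mm². So its area = 174.63 mm². Layer 51 is larger (174.63 vs 127.46 mm²).

layer 51 (z = 7.65 mm)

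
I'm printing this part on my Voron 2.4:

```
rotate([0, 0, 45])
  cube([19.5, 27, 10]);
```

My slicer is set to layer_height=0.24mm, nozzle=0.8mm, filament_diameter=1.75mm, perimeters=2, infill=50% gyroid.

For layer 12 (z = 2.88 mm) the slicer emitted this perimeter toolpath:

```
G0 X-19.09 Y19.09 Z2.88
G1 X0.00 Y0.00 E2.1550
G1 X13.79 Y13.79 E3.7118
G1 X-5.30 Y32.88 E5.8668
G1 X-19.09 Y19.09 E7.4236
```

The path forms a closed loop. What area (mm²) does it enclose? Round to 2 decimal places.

526.50 mm²

Apply the shoelace formula to the sequence of (X, Y) vertices; enclosed area = 526.50 mm².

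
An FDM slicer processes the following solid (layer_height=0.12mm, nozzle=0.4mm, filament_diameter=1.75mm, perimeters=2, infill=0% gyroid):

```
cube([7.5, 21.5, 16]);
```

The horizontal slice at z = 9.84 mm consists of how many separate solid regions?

1

At z = 9.84 mm: the 7.5×21.5 cube contributes its full rectangle. The result has 1 disconnected region.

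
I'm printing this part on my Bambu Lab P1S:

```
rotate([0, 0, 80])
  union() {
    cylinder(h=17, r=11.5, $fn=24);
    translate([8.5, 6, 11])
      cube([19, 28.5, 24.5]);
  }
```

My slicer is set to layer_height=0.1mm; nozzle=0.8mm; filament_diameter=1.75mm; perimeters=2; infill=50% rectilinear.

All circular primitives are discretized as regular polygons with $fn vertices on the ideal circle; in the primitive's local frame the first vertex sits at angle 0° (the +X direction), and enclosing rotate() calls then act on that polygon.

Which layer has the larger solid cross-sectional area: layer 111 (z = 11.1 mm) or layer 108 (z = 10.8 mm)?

layer 111 (z = 11.1 mm)

Layer 111 (z = 11.1): the r=11.5 cylinder gives a regular 24-gon of circumradius 11.5 (constant along its height) (area = (24/2)·11.500²·sin(360°/24) = 410.75 mm²); the cube at (8.5, 6) (footprint 19×28.5) is included at this height (area 541.50 mm²); Combining (union): the regions partially overlap — summed areas 952.25 mm² minus the doubly-counted overlap 1.05 mm² gives 951.20 mm² — area = 951.20 mm²; (whole slice rotated 80° about Z — lengths, areas and connectivity unchanged). So its area = 951.20 mm². Layer 108 (z = 10.8): the r=11.5 cylinder contributes a regular 24-gon of circumradius 11.5 (area = (24/2)·11.500²·sin(360°/24) = 410.75 mm²); the cube at (8.5, 6) is not intersected at this z (z outside [11, 35.5]); Combining (union): only the r=11.5 cylinder is present, so the union is just that shape — area = 410.75 mm²; (rotated 80° about Z; rotation is an isometry so areas/perimeters/island counts are preserved). So its area = 410.75 mm². Layer 111 is larger (951.20 vs 410.75 mm²).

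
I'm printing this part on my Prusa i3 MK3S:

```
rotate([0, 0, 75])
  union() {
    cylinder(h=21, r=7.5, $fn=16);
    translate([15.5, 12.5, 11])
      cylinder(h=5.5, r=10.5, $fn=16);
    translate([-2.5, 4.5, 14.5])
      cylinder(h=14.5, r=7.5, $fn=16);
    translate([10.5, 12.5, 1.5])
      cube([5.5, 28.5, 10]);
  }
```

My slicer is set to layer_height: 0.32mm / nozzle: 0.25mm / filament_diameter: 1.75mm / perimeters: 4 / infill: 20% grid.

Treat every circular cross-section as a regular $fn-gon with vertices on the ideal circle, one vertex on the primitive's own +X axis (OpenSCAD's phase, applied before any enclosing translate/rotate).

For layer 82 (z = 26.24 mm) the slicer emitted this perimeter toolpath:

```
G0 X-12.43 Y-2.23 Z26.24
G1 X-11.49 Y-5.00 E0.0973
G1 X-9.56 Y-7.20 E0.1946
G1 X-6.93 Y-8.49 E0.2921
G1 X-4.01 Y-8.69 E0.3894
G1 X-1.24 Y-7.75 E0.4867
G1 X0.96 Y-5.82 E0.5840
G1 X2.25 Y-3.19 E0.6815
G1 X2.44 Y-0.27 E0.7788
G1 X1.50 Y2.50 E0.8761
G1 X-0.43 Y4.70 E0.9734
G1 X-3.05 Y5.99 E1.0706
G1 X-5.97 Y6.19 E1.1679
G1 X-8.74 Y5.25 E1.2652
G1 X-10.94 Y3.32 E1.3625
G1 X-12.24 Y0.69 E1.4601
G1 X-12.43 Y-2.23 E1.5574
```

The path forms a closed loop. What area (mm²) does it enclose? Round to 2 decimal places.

Apply the shoelace formula to the sequence of (X, Y) vertices; enclosed area = 172.24 mm².

172.24 mm²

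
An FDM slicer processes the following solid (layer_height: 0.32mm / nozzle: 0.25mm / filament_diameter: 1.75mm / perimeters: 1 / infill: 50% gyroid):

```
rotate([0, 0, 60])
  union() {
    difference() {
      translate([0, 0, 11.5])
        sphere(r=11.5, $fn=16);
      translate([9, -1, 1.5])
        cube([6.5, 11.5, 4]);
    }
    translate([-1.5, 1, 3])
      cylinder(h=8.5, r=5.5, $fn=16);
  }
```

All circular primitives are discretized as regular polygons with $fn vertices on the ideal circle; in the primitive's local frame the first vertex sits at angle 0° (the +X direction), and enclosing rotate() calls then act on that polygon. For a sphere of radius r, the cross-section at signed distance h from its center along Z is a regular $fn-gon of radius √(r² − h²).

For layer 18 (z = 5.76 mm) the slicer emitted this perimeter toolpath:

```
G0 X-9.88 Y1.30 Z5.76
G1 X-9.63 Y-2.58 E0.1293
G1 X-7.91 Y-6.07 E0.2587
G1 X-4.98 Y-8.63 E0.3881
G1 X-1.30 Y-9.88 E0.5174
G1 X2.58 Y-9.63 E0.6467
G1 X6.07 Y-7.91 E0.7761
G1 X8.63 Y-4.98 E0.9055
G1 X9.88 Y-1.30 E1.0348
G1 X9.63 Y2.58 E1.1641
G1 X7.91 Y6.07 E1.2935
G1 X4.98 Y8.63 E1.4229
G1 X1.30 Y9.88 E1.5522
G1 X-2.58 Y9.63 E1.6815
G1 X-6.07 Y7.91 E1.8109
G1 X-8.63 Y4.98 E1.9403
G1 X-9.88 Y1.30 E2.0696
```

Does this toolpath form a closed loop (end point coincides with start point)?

Start point (G0): (-9.88, 1.30). End point (last G1): the path returns to the start — closed.

yes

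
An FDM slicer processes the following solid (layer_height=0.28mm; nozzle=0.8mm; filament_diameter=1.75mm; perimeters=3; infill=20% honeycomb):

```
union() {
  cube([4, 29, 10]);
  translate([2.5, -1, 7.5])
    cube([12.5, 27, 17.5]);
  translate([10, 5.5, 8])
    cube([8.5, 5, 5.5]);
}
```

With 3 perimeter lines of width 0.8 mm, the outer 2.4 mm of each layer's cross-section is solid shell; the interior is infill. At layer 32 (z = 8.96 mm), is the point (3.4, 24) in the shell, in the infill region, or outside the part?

shell

At z = 8.96 mm: the 4×29 cube contributes its full rectangle; the 12.5×27 cube at (2.5, -1) contributes its full rectangle; the cube at (10, 5.5) is present — its section is the full 8.5×5 rectangle; Combining (union): the regions partially overlap (shared area 64.00 mm²), so overlapping operands fuse into one piece — 1 connected region. Overall, the cross-section is a single solid region. The nearest boundary edge runs (4.00, 29.00)→(4.00, 26.00); distance from the point to it = 2.09 mm. The point is inside the cross-section, 2.09 mm from the nearest boundary — within the 2.4 mm shell band (3 × 0.8).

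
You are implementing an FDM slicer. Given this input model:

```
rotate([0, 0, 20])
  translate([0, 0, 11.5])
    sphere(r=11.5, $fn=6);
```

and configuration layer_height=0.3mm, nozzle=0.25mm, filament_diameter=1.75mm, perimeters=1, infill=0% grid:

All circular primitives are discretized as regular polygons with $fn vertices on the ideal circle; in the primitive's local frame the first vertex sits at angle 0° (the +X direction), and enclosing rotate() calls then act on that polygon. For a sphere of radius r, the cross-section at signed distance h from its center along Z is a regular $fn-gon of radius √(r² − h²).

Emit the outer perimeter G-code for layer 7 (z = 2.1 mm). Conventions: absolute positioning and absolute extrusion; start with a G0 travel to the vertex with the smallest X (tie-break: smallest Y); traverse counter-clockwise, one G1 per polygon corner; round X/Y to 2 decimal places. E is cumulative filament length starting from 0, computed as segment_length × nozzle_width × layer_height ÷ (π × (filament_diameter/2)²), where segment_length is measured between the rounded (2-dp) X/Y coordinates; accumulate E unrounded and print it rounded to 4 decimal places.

At z = 2.1 mm: the sphere: section is a regular 6-gon, circumradius = √(r²−h²) = √(11.5²−9.4²) = 6.625; (rotated 20° about Z; rotation is an isometry so areas/perimeters/island counts are preserved). The outline is a single polygon with 6 vertices. Extrusion per mm of travel: 0.25 × 0.3 / (π × 0.875²) = 0.031181. Accumulating E over each segment gives final E = 1.2398.

G0 X-6.23 Y-2.27 Z2.10
G1 X-1.15 Y-6.52 E0.2065
G1 X5.08 Y-4.26 E0.4132
G1 X6.23 Y2.27 E0.6199
G1 X1.15 Y6.52 E0.8264
G1 X-5.08 Y4.26 E1.0331
G1 X-6.23 Y-2.27 E1.2398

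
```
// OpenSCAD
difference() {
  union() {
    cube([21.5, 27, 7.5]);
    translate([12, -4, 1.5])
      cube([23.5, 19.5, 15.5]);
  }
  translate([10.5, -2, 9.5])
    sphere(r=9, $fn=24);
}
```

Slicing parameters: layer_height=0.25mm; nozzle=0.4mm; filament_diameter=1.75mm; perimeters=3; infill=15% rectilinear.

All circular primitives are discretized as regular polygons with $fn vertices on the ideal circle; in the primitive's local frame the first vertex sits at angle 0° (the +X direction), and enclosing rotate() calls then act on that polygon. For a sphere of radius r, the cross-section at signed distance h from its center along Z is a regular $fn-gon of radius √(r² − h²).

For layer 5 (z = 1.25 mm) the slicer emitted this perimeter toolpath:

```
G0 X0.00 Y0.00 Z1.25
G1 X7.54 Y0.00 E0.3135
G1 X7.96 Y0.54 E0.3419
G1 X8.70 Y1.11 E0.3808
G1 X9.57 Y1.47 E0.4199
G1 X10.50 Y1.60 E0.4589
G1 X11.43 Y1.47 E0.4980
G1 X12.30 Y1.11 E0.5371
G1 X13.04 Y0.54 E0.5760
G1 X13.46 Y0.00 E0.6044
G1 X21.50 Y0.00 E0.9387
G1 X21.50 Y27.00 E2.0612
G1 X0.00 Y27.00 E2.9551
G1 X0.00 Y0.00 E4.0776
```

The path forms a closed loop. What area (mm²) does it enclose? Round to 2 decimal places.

Apply the shoelace formula to the sequence of (X, Y) vertices; enclosed area = 573.95 mm².

573.95 mm²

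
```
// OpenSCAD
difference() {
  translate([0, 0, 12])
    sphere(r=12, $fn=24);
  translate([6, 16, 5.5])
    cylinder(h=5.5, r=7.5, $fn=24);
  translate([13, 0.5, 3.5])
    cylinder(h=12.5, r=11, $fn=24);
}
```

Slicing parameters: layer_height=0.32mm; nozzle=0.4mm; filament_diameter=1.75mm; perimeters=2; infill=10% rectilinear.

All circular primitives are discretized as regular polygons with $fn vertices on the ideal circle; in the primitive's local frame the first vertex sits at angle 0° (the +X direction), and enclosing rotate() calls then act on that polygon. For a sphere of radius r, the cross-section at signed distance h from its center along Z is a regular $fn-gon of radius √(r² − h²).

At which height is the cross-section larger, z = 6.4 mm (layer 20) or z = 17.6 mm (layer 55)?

layer 55 (z = 17.6 mm)

Layer 20 (z = 6.4): the sphere: section is a regular 24-gon, circumradius = √(r²−h²) = √(12²−5.6²) = 10.613 (area = (24/2)·10.613²·sin(360°/24) = 349.84 mm²); the cylinder at (6, 16): section is a regular 24-gon, circumradius r=7.5 (area = (24/2)·7.500²·sin(360°/24) = 174.70 mm²); the r=11 cylinder at (13, 0.5) contributes a regular 24-gon of circumradius 11 (area = (24/2)·11.000²·sin(360°/24) = 375.81 mm²); Taking the first minus the rest: starting from the r=12 sphere (349.84 mm²), the r=7.5 cylinder at (6, 16) partially overlaps it — only the 3.45 mm² overlap (of its 174.70 mm²) is removed, clipping the outline; the r=11 cylinder at (13, 0.5) partially overlaps it — only the 101.19 mm² overlap (of its 375.81 mm²) is removed, clipping the outline — area = 245.20 mm². So its area = 245.20 mm². Layer 55 (z = 17.6): the sphere: section is a regular 24-gon, circumradius = √(r²−h²) = √(12²−5.6²) = 10.613 (area = (24/2)·10.613²·sin(360°/24) = 349.84 mm²); the cylinder at (6, 16) is absent (z outside [5.5, 11]); the cylinder at (13, 0.5) is not intersected at this z (z outside [3.5, 16]); Subtracting the remaining from the first: none of the subtracted shapes is present at this height, so the r=12 sphere is unchanged — area = 349.84 mm². So its area = 349.84 mm². Layer 55 is larger (349.84 vs 245.20 mm²).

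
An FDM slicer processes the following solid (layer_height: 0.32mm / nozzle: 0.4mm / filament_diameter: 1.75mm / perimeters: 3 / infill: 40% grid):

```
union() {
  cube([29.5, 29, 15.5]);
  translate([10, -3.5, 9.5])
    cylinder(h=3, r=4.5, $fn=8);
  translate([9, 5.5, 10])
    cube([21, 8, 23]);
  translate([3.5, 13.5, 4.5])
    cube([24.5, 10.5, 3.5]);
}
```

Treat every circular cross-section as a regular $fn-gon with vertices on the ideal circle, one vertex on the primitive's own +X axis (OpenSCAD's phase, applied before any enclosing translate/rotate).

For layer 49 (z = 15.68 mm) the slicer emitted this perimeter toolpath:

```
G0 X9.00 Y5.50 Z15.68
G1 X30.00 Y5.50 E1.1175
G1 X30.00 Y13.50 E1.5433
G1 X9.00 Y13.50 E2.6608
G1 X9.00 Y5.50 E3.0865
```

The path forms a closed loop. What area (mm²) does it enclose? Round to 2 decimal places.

168.00 mm²

Apply the shoelace formula to the sequence of (X, Y) vertices; enclosed area = 168.00 mm².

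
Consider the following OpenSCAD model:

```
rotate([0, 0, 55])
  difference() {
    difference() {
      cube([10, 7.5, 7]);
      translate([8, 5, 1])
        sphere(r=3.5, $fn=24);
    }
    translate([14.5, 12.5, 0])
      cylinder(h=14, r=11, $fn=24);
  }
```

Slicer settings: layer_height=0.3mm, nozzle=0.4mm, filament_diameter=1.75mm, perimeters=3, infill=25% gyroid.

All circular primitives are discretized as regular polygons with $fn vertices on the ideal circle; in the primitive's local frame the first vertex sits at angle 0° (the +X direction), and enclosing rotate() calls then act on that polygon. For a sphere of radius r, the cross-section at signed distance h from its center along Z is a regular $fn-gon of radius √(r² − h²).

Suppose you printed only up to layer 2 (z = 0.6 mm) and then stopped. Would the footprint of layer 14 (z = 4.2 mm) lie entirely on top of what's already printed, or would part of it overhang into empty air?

part overhangs

Compare the two slices. At z = 0.6: the cube is present — its section is the full 10×7.5 rectangle (area 75.00 mm²); the sphere at (8, 5): section is a regular 24-gon, circumradius = √(r²−h²) = √(3.5²−0.4²) = 3.477 (area = (24/2)·3.477²·sin(360°/24) = 37.55 mm²); Subtracting the remaining from the first: starting from the 10×7.5 cube (75.00 mm²), the r=3.5 sphere at (8, 5) partially overlaps it — only the 28.71 mm² overlap (of its 37.55 mm²) is removed, clipping the outline — area = 46.29 mm²; the cylinder at (14.5, 12.5): section is a regular 24-gon, circumradius r=11 (area = (24/2)·11.000²·sin(360°/24) = 375.81 mm²); After the difference (first − rest): starting from that combined region (46.29 mm²), the r=11 cylinder at (14.5, 12.5) partially overlaps it — only the 0.27 mm² overlap (of its 375.81 mm²) is removed, clipping the outline — area = 46.02 mm²; (rotated 55° about Z; rotation is an isometry so areas/perimeters/island counts are preserved). At z = 4.2: the cube (footprint 10×7.5) is included at this height (area 75.00 mm²); the r=3.5 sphere at (8, 5) contributes a regular 24-gon of circumradius √(3.5²−3.2²) = 1.418 (area = (24/2)·1.418²·sin(360°/24) = 6.24 mm²); After the difference (first − rest): starting from the 10×7.5 cube (75.00 mm²), the r=3.5 sphere at (8, 5) lies wholly inside it (removes its full 6.24 mm² and its 8.88 mm outline becomes a hole wall) — area = 68.76 mm²; the r=11 cylinder at (14.5, 12.5) contributes a regular 24-gon of circumradius 11 (area = (24/2)·11.000²·sin(360°/24) = 375.81 mm²); After the difference (first − rest): starting from that combined region (68.76 mm²), the r=11 cylinder at (14.5, 12.5) partially overlaps it — only the 10.30 mm² overlap (of its 375.81 mm²) is removed, clipping the outline — area = 58.46 mm²; (rotated 55° about Z; rotation is an isometry so areas/perimeters/island counts are preserved). Checking containment: at z = 4.2 the cross-section extends beyond the z = 0.6 cross-section by about 12.45 mm².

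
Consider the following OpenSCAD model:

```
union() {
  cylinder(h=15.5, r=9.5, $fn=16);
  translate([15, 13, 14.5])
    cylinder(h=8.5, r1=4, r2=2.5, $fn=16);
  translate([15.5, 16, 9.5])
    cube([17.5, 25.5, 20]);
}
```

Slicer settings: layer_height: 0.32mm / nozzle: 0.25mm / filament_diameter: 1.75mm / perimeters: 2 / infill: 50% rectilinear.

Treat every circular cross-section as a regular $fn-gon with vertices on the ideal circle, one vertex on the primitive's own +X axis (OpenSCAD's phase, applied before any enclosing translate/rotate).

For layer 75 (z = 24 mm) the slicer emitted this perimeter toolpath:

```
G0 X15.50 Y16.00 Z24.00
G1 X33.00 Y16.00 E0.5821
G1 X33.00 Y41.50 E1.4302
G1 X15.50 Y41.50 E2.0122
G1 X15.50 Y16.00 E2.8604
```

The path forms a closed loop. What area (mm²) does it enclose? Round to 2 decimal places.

Apply the shoelace formula to the sequence of (X, Y) vertices; enclosed area = 446.25 mm².

446.25 mm²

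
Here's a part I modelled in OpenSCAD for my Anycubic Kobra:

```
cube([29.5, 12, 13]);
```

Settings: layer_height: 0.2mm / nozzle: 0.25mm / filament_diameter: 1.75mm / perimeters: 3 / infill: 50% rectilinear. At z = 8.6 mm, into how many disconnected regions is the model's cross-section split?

At z = 8.6 mm: the cube is present — its section is the full 29.5×12 rectangle. The result has 1 disconnected region.

1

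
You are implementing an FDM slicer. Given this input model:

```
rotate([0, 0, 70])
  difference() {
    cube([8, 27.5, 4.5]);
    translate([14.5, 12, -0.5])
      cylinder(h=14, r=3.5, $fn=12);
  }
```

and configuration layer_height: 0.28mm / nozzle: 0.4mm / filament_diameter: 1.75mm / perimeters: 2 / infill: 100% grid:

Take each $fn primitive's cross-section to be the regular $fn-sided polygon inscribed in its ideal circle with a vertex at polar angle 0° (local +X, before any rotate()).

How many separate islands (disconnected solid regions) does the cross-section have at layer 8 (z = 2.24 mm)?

1

At z = 2.24 mm: the cube (footprint 8×27.5) is included at this height; the r=3.5 cylinder at (14.5, 12) gives a regular 12-gon of circumradius 3.5 (constant along its height); After the difference (first − rest): starting from the 8×27.5 cube, the r=3.5 cylinder at (14.5, 12) misses the remaining region (no effect) — 1 connected region; (whole slice rotated 70° about Z — lengths, areas and connectivity unchanged). Overall, the cross-section is a single solid region. Island count = 1.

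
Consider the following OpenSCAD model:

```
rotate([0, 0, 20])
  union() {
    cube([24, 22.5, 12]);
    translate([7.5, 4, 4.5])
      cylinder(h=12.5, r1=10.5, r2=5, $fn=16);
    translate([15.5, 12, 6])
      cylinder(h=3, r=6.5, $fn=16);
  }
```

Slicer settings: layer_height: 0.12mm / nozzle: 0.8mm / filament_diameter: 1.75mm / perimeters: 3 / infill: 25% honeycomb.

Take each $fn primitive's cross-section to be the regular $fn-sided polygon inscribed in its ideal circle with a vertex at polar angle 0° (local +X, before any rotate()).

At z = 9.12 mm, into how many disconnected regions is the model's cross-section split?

At z = 9.12 mm: the cube (footprint 24×22.5) is included at this height; the cone at (7.5, 4) contributes a regular 16-gon of circumradius 8.467 (interpolated between r1=10.5 and r2=5 at t=0.370); the cylinder at (15.5, 12) is not intersected at this z (z outside [6, 9]); Taking the union: the regions partially overlap (shared area 169.69 mm²), so overlapping operands fuse into one piece — 1 connected region; (rotated 20° about Z; rotation is an isometry so areas/perimeters/island counts are preserved). The result has 1 disconnected region.

1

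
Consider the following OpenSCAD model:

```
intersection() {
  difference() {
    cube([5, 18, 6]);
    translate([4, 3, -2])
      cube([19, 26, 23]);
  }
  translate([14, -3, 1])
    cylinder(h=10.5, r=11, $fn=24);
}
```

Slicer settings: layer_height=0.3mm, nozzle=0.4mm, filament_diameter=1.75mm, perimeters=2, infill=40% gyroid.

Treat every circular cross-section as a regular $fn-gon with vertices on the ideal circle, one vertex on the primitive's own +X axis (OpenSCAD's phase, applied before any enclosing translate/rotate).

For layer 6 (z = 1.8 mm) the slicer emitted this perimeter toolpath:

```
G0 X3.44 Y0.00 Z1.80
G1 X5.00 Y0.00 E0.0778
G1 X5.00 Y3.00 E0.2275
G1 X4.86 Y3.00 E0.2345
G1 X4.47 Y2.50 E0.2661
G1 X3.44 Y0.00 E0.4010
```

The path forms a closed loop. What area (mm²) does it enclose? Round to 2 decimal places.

Apply the shoelace formula to the sequence of (X, Y) vertices; enclosed area = 2.78 mm².

2.78 mm²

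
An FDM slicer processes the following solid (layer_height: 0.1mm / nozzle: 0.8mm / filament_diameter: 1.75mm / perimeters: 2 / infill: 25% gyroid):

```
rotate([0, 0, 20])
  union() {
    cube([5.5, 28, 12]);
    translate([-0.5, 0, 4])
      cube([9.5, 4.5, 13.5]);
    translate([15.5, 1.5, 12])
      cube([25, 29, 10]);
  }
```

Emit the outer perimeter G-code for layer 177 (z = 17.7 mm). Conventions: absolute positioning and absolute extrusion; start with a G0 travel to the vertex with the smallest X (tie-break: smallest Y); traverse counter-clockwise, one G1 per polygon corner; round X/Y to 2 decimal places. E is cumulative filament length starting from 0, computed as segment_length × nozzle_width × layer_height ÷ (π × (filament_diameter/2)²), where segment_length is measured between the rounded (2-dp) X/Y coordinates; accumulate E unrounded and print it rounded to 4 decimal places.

At z = 17.7 mm: the cube is absent (z outside [0, 12]); the cube at (-0.5, 0) does not reach this height (z outside [4, 17.5]); the cube at (15.5, 1.5) is present — its section is the full 25×29 rectangle; Merging all regions: only the 25×29 cube at (15.5, 1.5) is present, so the union is just that shape — 1 connected region; (rotated 20° about Z; rotation is an isometry so areas/perimeters/island counts are preserved). The outline is a single polygon with 4 vertices. Extrusion per mm of travel: 0.8 × 0.1 / (π × 0.875²) = 0.033260. Accumulating E over each segment gives final E = 3.5921.

G0 X4.13 Y33.96 Z17.70
G1 X14.05 Y6.71 E0.9645
G1 X37.54 Y15.26 E1.7960
G1 X27.63 Y42.51 E2.7604
G1 X4.13 Y33.96 E3.5921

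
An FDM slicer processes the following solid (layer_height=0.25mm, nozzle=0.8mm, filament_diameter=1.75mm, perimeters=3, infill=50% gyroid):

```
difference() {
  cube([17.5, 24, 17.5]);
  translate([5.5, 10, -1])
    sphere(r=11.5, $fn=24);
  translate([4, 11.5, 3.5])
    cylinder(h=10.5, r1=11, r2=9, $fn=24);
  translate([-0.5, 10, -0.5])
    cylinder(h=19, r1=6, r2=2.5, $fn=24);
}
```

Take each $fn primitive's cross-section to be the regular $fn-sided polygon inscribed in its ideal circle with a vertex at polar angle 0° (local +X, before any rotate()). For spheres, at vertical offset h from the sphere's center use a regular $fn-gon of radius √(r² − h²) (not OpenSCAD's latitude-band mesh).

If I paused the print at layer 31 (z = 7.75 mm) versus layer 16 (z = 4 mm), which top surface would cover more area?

layer 31 (z = 7.75 mm)

Layer 31 (z = 7.75): the cube is present — its section is the full 17.5×24 rectangle (area 420.00 mm²); the sphere at (5.5, 10): section is a regular 24-gon, circumradius = √(r²−h²) = √(11.5²−8.75²) = 7.462 (area = (24/2)·7.462²·sin(360°/24) = 172.96 mm²); the cone at (4, 11.5): at t=0.405 of its height the radius interpolates to r₁+(r₂−r₁)t = 10.190, giving a regular 24-gon of that circumradius (area = (24/2)·10.190²·sin(360°/24) = 322.53 mm²); the cone at (-0.5, 10): at t=0.434 of its height the radius interpolates to r₁+(r₂−r₁)t = 4.480, giving a regular 24-gon of that circumradius (area = (24/2)·4.480²·sin(360°/24) = 62.34 mm²); After the difference (first − rest): starting from the 17.5×24 cube (420.00 mm²), the r=11.5 sphere at (5.5, 10) partially overlaps it — only the 159.85 mm² overlap (of its 172.96 mm²) is removed, clipping the outline; the cone at (4, 11.5) partially overlaps it — only the 80.30 mm² overlap (of its 322.53 mm²) is removed, clipping the outline; the cone at (-0.5, 10) misses the remaining region (no effect) — area = 179.84 mm². So its area = 179.84 mm². Layer 16 (z = 4): the cube (footprint 17.5×24) is included at this height (area 420.00 mm²); the sphere at (5.5, 10): section is a regular 24-gon, circumradius = √(r²−h²) = √(11.5²−5²) = 10.356 (area = (24/2)·10.356²·sin(360°/24) = 333.10 mm²); the cone at (4, 11.5) (r1=11→r2=9) has section circumradius 10.905 here — a regular 24-gon (area = (24/2)·10.905²·sin(360°/24) = 369.33 mm²); the cone at (-0.5, 10) (r1=6→r2=2.5) has section circumradius 5.171 here — a regular 24-gon (area = (24/2)·5.171²·sin(360°/24) = 83.05 mm²); Subtracting the remaining from the first: starting from the 17.5×24 cube (420.00 mm²), the r=11.5 sphere at (5.5, 10) partially overlaps it — only the 273.24 mm² overlap (of its 333.10 mm²) is removed, clipping the outline; the cone at (4, 11.5) partially overlaps it — only the 23.35 mm² overlap (of its 369.33 mm²) is removed, clipping the outline; the cone at (-0.5, 10) misses the remaining region (no effect) — area = 123.41 mm². So its area = 123.41 mm². Layer 31 is larger (179.84 vs 123.41 mm²).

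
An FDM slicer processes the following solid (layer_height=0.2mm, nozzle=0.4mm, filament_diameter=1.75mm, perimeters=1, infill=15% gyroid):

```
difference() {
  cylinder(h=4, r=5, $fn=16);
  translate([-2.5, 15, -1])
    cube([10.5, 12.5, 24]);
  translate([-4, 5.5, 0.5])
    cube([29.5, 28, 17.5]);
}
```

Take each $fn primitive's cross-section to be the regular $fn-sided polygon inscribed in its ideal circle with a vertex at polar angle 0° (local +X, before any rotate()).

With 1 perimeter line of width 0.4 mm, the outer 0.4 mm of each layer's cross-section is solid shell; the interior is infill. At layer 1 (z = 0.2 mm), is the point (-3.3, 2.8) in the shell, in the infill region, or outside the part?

infill

At z = 0.2 mm: the cylinder: section is a regular 16-gon, circumradius r=5; the cube at (-2.5, 15) (footprint 10.5×12.5) is included at this height; the cube at (-4, 5.5) does not reach this height (z outside [0.5, 18]); Taking the first minus the rest: starting from the r=5 cylinder, the 10.5×12.5 cube at (-2.5, 15) misses the remaining region (no effect) — 1 connected region. Overall, the cross-section is a single solid region. The nearest boundary edge runs (-4.62, 1.91)→(-3.54, 3.54); distance from the point to it = 0.60 mm. The point is inside the cross-section and 0.60 mm from the nearest boundary — more than the 0.4 mm shell width (1 × 0.4), so it's in the infill interior.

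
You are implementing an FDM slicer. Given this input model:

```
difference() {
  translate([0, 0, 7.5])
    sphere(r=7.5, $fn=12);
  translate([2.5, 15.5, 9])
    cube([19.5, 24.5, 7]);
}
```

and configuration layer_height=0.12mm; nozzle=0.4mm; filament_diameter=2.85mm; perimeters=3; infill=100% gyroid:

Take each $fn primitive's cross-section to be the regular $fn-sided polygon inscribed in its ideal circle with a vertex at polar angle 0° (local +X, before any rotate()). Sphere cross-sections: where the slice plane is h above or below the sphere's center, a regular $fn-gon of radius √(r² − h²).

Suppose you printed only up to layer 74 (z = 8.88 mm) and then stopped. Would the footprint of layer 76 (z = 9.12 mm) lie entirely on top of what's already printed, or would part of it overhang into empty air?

Compare the two slices. At z = 8.88: the r=7.5 sphere slices to a regular 12-gon of circumradius 7.372 (√(r²−h²) with h=1.38 from center) (area = (12/2)·7.372²·sin(360°/12) = 163.04 mm²); the cube at (2.5, 15.5) does not reach this height (z outside [9, 16]); Taking the first minus the rest: none of the subtracted shapes is present at this height, so the r=7.5 sphere is unchanged — area = 163.04 mm². At z = 9.12: the sphere: section is a regular 12-gon, circumradius = √(r²−h²) = √(7.5²−1.62²) = 7.323 (area = (12/2)·7.323²·sin(360°/12) = 160.88 mm²); the cube at (2.5, 15.5) is present — its section is the full 19.5×24.5 rectangle (area 477.75 mm²); After the difference (first − rest): starting from the r=7.5 sphere (160.88 mm²), the 19.5×24.5 cube at (2.5, 15.5) misses the remaining region (no effect) — area = 160.88 mm². Checking containment: the cross-section at z = 9.12 is a subset of the cross-section at z = 8.88.

entirely on top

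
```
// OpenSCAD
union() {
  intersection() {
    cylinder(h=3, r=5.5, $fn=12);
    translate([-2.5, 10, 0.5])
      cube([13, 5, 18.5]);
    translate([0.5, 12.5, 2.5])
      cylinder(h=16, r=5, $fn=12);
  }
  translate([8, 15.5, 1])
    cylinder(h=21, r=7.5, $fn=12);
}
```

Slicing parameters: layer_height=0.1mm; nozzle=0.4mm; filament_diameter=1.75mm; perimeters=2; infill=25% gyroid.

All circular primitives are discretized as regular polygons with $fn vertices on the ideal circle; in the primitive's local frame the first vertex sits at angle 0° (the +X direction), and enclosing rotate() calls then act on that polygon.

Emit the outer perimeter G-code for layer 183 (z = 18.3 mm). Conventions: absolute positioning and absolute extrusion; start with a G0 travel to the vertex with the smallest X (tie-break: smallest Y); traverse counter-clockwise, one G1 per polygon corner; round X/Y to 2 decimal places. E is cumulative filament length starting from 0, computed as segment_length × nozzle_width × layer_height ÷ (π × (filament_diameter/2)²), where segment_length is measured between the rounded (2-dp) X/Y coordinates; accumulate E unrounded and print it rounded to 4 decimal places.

G0 X0.50 Y15.50 Z18.30
G1 X1.50 Y11.75 E0.0645
G1 X4.25 Y9.00 E0.1292
G1 X8.00 Y8.00 E0.1938
G1 X11.75 Y9.00 E0.2583
G1 X14.50 Y11.75 E0.3230
G1 X15.50 Y15.50 E0.3875
G1 X14.50 Y19.25 E0.4521
G1 X11.75 Y22.00 E0.5167
G1 X8.00 Y23.00 E0.5813
G1 X4.25 Y22.00 E0.6458
G1 X1.50 Y19.25 E0.7105
G1 X0.50 Y15.50 E0.7750

At z = 18.3 mm: the cylinder is not intersected at this z (z outside [0, 3]); the 13×5 cube at (-2.5, 10) contributes its full rectangle; the cylinder at (0.5, 12.5): section is a regular 12-gon, circumradius r=5; After intersecting: at least one operand is absent at this height, so nothing remains; the r=7.5 cylinder at (8, 15.5) gives a regular 12-gon of circumradius 7.5 (constant along its height); Taking the union: only the r=7.5 cylinder at (8, 15.5) is present, so the union is just that shape — 1 connected region. The outline is a single polygon with 12 vertices. Extrusion per mm of travel: 0.4 × 0.1 / (π × 0.875²) = 0.016630. Accumulating E over each segment gives final E = 0.7750.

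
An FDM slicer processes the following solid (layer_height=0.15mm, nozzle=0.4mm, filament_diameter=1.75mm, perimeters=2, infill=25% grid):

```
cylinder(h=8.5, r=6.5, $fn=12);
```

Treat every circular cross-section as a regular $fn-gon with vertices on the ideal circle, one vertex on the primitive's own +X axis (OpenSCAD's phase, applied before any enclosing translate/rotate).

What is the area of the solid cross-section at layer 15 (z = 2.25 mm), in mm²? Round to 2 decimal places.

At z = 2.25 mm: the r=6.5 cylinder contributes a regular 12-gon of circumradius 6.5 (area = (12/2)·6.500²·sin(360°/12) = 126.75 mm²). Overall, the cross-section is a single solid region. Net area = 126.75 mm².

126.75 mm²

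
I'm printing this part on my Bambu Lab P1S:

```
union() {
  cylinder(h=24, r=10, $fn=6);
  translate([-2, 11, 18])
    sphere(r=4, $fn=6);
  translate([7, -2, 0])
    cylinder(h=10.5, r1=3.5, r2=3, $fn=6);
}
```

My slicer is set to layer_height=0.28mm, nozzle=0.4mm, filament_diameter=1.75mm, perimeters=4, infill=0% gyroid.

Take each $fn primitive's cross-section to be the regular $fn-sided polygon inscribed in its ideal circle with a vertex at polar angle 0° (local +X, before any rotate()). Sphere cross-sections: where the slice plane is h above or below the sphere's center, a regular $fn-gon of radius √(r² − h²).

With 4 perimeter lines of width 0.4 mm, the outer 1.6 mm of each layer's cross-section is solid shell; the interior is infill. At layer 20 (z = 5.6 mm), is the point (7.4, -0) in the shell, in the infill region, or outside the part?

infill

At z = 5.6 mm: the cylinder: section is a regular 6-gon, circumradius r=10; the sphere at (-2, 11) is not intersected at this z (|z−center|=12.400 > r=4); the cone at (7, -2): at t=0.533 of its height the radius interpolates to r₁+(r₂−r₁)t = 3.233, giving a regular 6-gon of that circumradius; Merging all regions: the regions partially overlap (shared area 22.44 mm²), so overlapping operands fuse into one piece — 1 connected region. Overall, the cross-section is a single solid region. The nearest boundary edge runs (5.00, 8.66)→(10.00, 0.00); distance from the point to it = 2.25 mm. The point is inside the cross-section and 2.25 mm from the nearest boundary — more than the 1.6 mm shell width (4 × 0.4), so it's in the infill interior.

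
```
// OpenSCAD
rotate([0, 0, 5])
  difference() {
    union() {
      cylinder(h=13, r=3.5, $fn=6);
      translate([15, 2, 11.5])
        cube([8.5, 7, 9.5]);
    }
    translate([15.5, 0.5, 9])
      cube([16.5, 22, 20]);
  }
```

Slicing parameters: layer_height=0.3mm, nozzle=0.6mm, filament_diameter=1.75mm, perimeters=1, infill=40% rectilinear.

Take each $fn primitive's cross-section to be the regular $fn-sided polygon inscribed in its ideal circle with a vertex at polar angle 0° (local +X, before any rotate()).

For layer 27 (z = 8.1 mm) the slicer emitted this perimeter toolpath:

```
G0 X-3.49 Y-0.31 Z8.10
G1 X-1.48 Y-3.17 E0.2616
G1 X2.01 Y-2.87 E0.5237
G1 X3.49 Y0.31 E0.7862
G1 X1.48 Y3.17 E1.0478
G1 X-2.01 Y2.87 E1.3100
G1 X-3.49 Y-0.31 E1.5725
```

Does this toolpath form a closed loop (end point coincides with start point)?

Start point (G0): (-3.49, -0.31). End point (last G1): the path returns to the start — closed.

yes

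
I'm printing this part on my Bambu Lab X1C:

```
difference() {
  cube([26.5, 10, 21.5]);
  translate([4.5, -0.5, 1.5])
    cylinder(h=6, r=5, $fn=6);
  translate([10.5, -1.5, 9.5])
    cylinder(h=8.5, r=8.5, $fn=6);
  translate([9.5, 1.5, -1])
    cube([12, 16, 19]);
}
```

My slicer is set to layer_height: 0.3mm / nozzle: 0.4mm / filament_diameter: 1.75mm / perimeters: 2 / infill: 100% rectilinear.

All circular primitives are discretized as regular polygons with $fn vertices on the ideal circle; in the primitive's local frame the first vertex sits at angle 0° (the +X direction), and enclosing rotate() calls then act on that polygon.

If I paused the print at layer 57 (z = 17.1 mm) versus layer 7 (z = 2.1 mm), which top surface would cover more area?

layer 7 (z = 2.1 mm)

Layer 57 (z = 17.1): the cube (footprint 26.5×10) is included at this height (area 265.00 mm²); the cylinder at (4.5, -0.5) is not intersected at this z (z outside [1.5, 7.5]); the cylinder at (10.5, -1.5): section is a regular 6-gon, circumradius r=8.5 (area = (6/2)·8.500²·sin(360°/6) = 187.71 mm²); the cube at (9.5, 1.5) is present — its section is the full 12×16 rectangle (area 192.00 mm²); Taking the first minus the rest: starting from the 26.5×10 cube (265.00 mm²), the r=8.5 cylinder at (10.5, -1.5) partially overlaps it — only the 69.65 mm² overlap (of its 187.71 mm²) is removed, clipping the outline; the 12×16 cube at (9.5, 1.5) partially overlaps it — only the 73.61 mm² overlap (of its 192.00 mm²) is removed, clipping the outline — area = 121.73 mm². So its area = 121.73 mm². Layer 7 (z = 2.1): the cube is present — its section is the full 26.5×10 rectangle (area 265.00 mm²); the r=5 cylinder at (4.5, -0.5) gives a regular 6-gon of circumradius 5 (constant along its height) (area = (6/2)·5.000²·sin(360°/6) = 64.95 mm²); the cylinder at (10.5, -1.5) is absent (z outside [9.5, 18]); the cube at (9.5, 1.5) is present — its section is the full 12×16 rectangle (area 192.00 mm²); Subtracting the remaining from the first: starting from the 26.5×10 cube (265.00 mm²), the r=5 cylinder at (4.5, -0.5) partially overlaps it — only the 27.58 mm² overlap (of its 64.95 mm²) is removed, clipping the outline; the 12×16 cube at (9.5, 1.5) partially overlaps it — only the 102.00 mm² overlap (of its 192.00 mm²) is removed, clipping the outline — area = 135.42 mm². So its area = 135.42 mm². Layer 7 is larger (135.42 vs 121.73 mm²).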